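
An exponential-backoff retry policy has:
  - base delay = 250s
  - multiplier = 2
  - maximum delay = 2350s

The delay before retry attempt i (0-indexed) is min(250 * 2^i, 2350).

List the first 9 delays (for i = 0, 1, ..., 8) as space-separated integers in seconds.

Answer: 250 500 1000 2000 2350 2350 2350 2350 2350

Derivation:
Computing each delay:
  i=0: min(250*2^0, 2350) = 250
  i=1: min(250*2^1, 2350) = 500
  i=2: min(250*2^2, 2350) = 1000
  i=3: min(250*2^3, 2350) = 2000
  i=4: min(250*2^4, 2350) = 2350
  i=5: min(250*2^5, 2350) = 2350
  i=6: min(250*2^6, 2350) = 2350
  i=7: min(250*2^7, 2350) = 2350
  i=8: min(250*2^8, 2350) = 2350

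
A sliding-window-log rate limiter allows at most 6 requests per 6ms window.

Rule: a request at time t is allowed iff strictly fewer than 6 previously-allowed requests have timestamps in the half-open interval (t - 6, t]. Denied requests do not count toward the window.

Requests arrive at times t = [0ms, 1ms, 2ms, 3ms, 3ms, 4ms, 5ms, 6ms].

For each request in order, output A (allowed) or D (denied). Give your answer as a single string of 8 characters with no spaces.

Answer: AAAAAADA

Derivation:
Tracking allowed requests in the window:
  req#1 t=0ms: ALLOW
  req#2 t=1ms: ALLOW
  req#3 t=2ms: ALLOW
  req#4 t=3ms: ALLOW
  req#5 t=3ms: ALLOW
  req#6 t=4ms: ALLOW
  req#7 t=5ms: DENY
  req#8 t=6ms: ALLOW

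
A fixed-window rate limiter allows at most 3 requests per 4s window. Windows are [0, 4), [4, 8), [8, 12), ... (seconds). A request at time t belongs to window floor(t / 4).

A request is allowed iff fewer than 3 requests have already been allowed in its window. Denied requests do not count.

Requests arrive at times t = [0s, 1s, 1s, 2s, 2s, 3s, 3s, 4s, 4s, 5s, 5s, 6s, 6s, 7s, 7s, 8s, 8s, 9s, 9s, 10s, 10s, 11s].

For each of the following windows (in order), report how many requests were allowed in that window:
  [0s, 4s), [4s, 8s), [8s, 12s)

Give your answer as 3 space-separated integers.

Answer: 3 3 3

Derivation:
Processing requests:
  req#1 t=0s (window 0): ALLOW
  req#2 t=1s (window 0): ALLOW
  req#3 t=1s (window 0): ALLOW
  req#4 t=2s (window 0): DENY
  req#5 t=2s (window 0): DENY
  req#6 t=3s (window 0): DENY
  req#7 t=3s (window 0): DENY
  req#8 t=4s (window 1): ALLOW
  req#9 t=4s (window 1): ALLOW
  req#10 t=5s (window 1): ALLOW
  req#11 t=5s (window 1): DENY
  req#12 t=6s (window 1): DENY
  req#13 t=6s (window 1): DENY
  req#14 t=7s (window 1): DENY
  req#15 t=7s (window 1): DENY
  req#16 t=8s (window 2): ALLOW
  req#17 t=8s (window 2): ALLOW
  req#18 t=9s (window 2): ALLOW
  req#19 t=9s (window 2): DENY
  req#20 t=10s (window 2): DENY
  req#21 t=10s (window 2): DENY
  req#22 t=11s (window 2): DENY

Allowed counts by window: 3 3 3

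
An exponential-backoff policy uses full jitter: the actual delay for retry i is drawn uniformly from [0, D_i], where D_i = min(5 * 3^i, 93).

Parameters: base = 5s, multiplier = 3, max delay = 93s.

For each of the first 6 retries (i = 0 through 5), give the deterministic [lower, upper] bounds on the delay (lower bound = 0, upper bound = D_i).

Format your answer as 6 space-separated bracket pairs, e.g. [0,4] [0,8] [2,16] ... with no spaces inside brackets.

Answer: [0,5] [0,15] [0,45] [0,93] [0,93] [0,93]

Derivation:
Computing bounds per retry:
  i=0: D_i=min(5*3^0,93)=5, bounds=[0,5]
  i=1: D_i=min(5*3^1,93)=15, bounds=[0,15]
  i=2: D_i=min(5*3^2,93)=45, bounds=[0,45]
  i=3: D_i=min(5*3^3,93)=93, bounds=[0,93]
  i=4: D_i=min(5*3^4,93)=93, bounds=[0,93]
  i=5: D_i=min(5*3^5,93)=93, bounds=[0,93]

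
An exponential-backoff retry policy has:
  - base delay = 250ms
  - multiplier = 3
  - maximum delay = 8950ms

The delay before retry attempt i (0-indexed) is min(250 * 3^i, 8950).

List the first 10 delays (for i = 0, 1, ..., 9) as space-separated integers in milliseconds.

Answer: 250 750 2250 6750 8950 8950 8950 8950 8950 8950

Derivation:
Computing each delay:
  i=0: min(250*3^0, 8950) = 250
  i=1: min(250*3^1, 8950) = 750
  i=2: min(250*3^2, 8950) = 2250
  i=3: min(250*3^3, 8950) = 6750
  i=4: min(250*3^4, 8950) = 8950
  i=5: min(250*3^5, 8950) = 8950
  i=6: min(250*3^6, 8950) = 8950
  i=7: min(250*3^7, 8950) = 8950
  i=8: min(250*3^8, 8950) = 8950
  i=9: min(250*3^9, 8950) = 8950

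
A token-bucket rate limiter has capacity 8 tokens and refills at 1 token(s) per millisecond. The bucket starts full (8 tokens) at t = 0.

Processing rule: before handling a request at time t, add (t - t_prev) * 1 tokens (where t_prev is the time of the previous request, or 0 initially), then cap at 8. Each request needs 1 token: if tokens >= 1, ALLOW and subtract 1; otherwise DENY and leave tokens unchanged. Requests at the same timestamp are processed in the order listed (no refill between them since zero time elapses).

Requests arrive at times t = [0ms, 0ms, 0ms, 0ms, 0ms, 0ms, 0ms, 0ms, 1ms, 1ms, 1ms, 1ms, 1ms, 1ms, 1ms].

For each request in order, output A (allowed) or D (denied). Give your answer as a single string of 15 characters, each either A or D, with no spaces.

Answer: AAAAAAAAADDDDDD

Derivation:
Simulating step by step:
  req#1 t=0ms: ALLOW
  req#2 t=0ms: ALLOW
  req#3 t=0ms: ALLOW
  req#4 t=0ms: ALLOW
  req#5 t=0ms: ALLOW
  req#6 t=0ms: ALLOW
  req#7 t=0ms: ALLOW
  req#8 t=0ms: ALLOW
  req#9 t=1ms: ALLOW
  req#10 t=1ms: DENY
  req#11 t=1ms: DENY
  req#12 t=1ms: DENY
  req#13 t=1ms: DENY
  req#14 t=1ms: DENY
  req#15 t=1ms: DENY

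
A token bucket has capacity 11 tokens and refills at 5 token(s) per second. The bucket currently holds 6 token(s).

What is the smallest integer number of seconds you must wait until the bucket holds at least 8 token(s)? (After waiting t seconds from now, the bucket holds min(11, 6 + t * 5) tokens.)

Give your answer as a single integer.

Answer: 1

Derivation:
Need 6 + t * 5 >= 8, so t >= 2/5.
Smallest integer t = ceil(2/5) = 1.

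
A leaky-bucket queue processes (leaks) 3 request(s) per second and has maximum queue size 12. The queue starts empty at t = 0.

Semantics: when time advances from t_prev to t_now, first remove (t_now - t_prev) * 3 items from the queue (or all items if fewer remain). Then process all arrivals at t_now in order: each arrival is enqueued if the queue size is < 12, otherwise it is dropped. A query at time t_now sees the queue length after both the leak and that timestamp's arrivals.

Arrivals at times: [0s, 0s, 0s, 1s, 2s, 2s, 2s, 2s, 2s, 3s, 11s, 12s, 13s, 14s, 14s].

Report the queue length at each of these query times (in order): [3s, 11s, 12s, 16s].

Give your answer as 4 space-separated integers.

Queue lengths at query times:
  query t=3s: backlog = 3
  query t=11s: backlog = 1
  query t=12s: backlog = 1
  query t=16s: backlog = 0

Answer: 3 1 1 0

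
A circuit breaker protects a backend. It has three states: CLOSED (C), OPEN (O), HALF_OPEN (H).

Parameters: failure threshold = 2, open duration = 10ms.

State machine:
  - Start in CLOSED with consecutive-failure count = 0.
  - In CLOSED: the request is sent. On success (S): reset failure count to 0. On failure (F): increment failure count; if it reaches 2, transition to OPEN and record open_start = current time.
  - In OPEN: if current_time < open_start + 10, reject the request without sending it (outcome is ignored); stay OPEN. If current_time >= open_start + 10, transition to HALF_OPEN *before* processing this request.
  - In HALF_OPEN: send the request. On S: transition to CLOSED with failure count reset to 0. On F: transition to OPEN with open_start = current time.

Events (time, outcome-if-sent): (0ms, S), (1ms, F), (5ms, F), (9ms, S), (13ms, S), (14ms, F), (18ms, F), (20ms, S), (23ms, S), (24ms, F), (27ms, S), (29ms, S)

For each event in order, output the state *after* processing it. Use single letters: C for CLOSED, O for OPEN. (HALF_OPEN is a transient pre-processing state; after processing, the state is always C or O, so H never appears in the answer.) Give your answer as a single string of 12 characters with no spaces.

State after each event:
  event#1 t=0ms outcome=S: state=CLOSED
  event#2 t=1ms outcome=F: state=CLOSED
  event#3 t=5ms outcome=F: state=OPEN
  event#4 t=9ms outcome=S: state=OPEN
  event#5 t=13ms outcome=S: state=OPEN
  event#6 t=14ms outcome=F: state=OPEN
  event#7 t=18ms outcome=F: state=OPEN
  event#8 t=20ms outcome=S: state=OPEN
  event#9 t=23ms outcome=S: state=OPEN
  event#10 t=24ms outcome=F: state=OPEN
  event#11 t=27ms outcome=S: state=OPEN
  event#12 t=29ms outcome=S: state=CLOSED

Answer: CCOOOOOOOOOC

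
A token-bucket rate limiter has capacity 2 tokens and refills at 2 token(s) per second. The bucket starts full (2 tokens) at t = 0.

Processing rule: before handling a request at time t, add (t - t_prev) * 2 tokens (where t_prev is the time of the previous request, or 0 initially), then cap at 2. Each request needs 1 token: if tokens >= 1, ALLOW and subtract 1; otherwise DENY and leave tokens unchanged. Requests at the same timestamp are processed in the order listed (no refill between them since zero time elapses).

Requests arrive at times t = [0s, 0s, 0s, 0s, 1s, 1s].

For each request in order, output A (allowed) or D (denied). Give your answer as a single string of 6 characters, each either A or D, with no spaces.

Simulating step by step:
  req#1 t=0s: ALLOW
  req#2 t=0s: ALLOW
  req#3 t=0s: DENY
  req#4 t=0s: DENY
  req#5 t=1s: ALLOW
  req#6 t=1s: ALLOW

Answer: AADDAA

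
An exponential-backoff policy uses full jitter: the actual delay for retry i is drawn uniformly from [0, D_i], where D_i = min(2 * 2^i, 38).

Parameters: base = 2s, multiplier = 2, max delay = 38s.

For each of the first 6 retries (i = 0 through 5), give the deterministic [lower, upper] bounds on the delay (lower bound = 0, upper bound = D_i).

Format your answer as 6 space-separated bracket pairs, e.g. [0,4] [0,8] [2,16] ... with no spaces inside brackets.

Computing bounds per retry:
  i=0: D_i=min(2*2^0,38)=2, bounds=[0,2]
  i=1: D_i=min(2*2^1,38)=4, bounds=[0,4]
  i=2: D_i=min(2*2^2,38)=8, bounds=[0,8]
  i=3: D_i=min(2*2^3,38)=16, bounds=[0,16]
  i=4: D_i=min(2*2^4,38)=32, bounds=[0,32]
  i=5: D_i=min(2*2^5,38)=38, bounds=[0,38]

Answer: [0,2] [0,4] [0,8] [0,16] [0,32] [0,38]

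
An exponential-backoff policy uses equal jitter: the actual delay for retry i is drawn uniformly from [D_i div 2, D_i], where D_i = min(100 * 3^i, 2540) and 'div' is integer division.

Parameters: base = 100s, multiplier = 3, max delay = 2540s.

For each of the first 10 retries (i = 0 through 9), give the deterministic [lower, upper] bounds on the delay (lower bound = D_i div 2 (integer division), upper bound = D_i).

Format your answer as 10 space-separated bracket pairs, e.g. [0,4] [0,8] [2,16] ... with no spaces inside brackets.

Computing bounds per retry:
  i=0: D_i=min(100*3^0,2540)=100, bounds=[50,100]
  i=1: D_i=min(100*3^1,2540)=300, bounds=[150,300]
  i=2: D_i=min(100*3^2,2540)=900, bounds=[450,900]
  i=3: D_i=min(100*3^3,2540)=2540, bounds=[1270,2540]
  i=4: D_i=min(100*3^4,2540)=2540, bounds=[1270,2540]
  i=5: D_i=min(100*3^5,2540)=2540, bounds=[1270,2540]
  i=6: D_i=min(100*3^6,2540)=2540, bounds=[1270,2540]
  i=7: D_i=min(100*3^7,2540)=2540, bounds=[1270,2540]
  i=8: D_i=min(100*3^8,2540)=2540, bounds=[1270,2540]
  i=9: D_i=min(100*3^9,2540)=2540, bounds=[1270,2540]

Answer: [50,100] [150,300] [450,900] [1270,2540] [1270,2540] [1270,2540] [1270,2540] [1270,2540] [1270,2540] [1270,2540]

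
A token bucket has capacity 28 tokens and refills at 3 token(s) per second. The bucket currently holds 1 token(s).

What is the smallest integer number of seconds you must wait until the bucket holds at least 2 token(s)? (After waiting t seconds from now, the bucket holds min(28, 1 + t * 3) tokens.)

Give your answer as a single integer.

Need 1 + t * 3 >= 2, so t >= 1/3.
Smallest integer t = ceil(1/3) = 1.

Answer: 1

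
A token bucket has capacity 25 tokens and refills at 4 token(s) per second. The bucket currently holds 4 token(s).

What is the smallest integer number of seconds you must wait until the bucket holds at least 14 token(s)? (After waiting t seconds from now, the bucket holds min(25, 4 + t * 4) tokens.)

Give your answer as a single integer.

Need 4 + t * 4 >= 14, so t >= 10/4.
Smallest integer t = ceil(10/4) = 3.

Answer: 3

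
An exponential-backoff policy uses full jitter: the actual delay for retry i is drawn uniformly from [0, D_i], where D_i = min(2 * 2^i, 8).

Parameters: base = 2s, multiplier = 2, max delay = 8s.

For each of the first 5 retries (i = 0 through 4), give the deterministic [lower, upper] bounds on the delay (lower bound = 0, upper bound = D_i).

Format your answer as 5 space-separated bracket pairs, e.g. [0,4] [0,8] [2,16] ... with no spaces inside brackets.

Computing bounds per retry:
  i=0: D_i=min(2*2^0,8)=2, bounds=[0,2]
  i=1: D_i=min(2*2^1,8)=4, bounds=[0,4]
  i=2: D_i=min(2*2^2,8)=8, bounds=[0,8]
  i=3: D_i=min(2*2^3,8)=8, bounds=[0,8]
  i=4: D_i=min(2*2^4,8)=8, bounds=[0,8]

Answer: [0,2] [0,4] [0,8] [0,8] [0,8]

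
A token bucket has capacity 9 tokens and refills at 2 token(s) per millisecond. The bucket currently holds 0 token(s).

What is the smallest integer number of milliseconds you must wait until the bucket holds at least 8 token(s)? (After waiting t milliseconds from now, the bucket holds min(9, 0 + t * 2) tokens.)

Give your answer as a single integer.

Need 0 + t * 2 >= 8, so t >= 8/2.
Smallest integer t = ceil(8/2) = 4.

Answer: 4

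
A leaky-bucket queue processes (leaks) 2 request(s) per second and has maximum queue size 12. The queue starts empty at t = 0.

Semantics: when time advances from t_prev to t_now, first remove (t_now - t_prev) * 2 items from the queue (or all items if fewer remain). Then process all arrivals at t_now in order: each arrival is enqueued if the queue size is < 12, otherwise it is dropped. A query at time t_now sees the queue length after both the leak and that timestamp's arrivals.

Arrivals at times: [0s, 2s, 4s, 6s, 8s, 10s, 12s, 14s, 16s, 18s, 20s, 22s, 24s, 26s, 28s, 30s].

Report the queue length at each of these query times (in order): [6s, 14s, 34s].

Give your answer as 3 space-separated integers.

Queue lengths at query times:
  query t=6s: backlog = 1
  query t=14s: backlog = 1
  query t=34s: backlog = 0

Answer: 1 1 0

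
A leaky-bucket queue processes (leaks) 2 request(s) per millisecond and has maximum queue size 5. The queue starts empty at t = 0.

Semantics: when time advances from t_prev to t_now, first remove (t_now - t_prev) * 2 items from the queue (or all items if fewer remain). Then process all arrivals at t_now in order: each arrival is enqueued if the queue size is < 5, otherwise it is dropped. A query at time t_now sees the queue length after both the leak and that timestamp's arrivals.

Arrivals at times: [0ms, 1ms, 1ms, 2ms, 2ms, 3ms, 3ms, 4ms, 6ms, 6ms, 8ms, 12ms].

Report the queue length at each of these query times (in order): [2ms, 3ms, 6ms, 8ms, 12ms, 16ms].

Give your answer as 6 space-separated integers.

Answer: 2 2 2 1 1 0

Derivation:
Queue lengths at query times:
  query t=2ms: backlog = 2
  query t=3ms: backlog = 2
  query t=6ms: backlog = 2
  query t=8ms: backlog = 1
  query t=12ms: backlog = 1
  query t=16ms: backlog = 0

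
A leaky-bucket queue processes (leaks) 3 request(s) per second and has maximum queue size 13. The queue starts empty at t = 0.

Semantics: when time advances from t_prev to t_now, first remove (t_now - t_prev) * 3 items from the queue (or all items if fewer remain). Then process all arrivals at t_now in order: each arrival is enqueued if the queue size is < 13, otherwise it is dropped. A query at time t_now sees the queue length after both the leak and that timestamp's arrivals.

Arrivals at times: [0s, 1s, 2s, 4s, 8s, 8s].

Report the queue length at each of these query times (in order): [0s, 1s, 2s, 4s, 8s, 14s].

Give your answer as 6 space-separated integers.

Answer: 1 1 1 1 2 0

Derivation:
Queue lengths at query times:
  query t=0s: backlog = 1
  query t=1s: backlog = 1
  query t=2s: backlog = 1
  query t=4s: backlog = 1
  query t=8s: backlog = 2
  query t=14s: backlog = 0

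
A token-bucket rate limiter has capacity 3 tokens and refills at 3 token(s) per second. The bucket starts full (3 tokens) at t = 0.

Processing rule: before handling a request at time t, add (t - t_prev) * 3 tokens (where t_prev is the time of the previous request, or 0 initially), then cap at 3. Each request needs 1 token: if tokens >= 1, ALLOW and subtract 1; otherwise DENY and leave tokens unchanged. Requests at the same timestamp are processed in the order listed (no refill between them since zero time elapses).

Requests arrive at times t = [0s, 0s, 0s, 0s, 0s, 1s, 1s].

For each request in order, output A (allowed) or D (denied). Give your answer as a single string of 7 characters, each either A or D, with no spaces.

Simulating step by step:
  req#1 t=0s: ALLOW
  req#2 t=0s: ALLOW
  req#3 t=0s: ALLOW
  req#4 t=0s: DENY
  req#5 t=0s: DENY
  req#6 t=1s: ALLOW
  req#7 t=1s: ALLOW

Answer: AAADDAA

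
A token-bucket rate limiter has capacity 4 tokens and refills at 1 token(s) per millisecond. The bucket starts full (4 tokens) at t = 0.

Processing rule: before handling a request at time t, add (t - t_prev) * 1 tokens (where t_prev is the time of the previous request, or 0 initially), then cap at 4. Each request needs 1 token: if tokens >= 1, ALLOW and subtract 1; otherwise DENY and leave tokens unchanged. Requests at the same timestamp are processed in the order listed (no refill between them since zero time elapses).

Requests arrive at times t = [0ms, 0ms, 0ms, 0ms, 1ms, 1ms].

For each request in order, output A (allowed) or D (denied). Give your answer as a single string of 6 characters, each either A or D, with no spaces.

Simulating step by step:
  req#1 t=0ms: ALLOW
  req#2 t=0ms: ALLOW
  req#3 t=0ms: ALLOW
  req#4 t=0ms: ALLOW
  req#5 t=1ms: ALLOW
  req#6 t=1ms: DENY

Answer: AAAAAD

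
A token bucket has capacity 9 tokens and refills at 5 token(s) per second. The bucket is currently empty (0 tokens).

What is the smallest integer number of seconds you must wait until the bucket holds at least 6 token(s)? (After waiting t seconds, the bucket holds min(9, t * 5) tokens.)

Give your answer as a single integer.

Need t * 5 >= 6, so t >= 6/5.
Smallest integer t = ceil(6/5) = 2.

Answer: 2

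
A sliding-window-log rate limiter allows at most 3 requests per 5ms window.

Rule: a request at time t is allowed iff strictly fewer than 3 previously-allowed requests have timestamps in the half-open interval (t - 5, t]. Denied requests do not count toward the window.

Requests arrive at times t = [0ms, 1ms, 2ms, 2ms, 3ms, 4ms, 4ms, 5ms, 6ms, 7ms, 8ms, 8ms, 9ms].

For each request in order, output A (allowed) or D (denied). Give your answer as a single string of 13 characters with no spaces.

Tracking allowed requests in the window:
  req#1 t=0ms: ALLOW
  req#2 t=1ms: ALLOW
  req#3 t=2ms: ALLOW
  req#4 t=2ms: DENY
  req#5 t=3ms: DENY
  req#6 t=4ms: DENY
  req#7 t=4ms: DENY
  req#8 t=5ms: ALLOW
  req#9 t=6ms: ALLOW
  req#10 t=7ms: ALLOW
  req#11 t=8ms: DENY
  req#12 t=8ms: DENY
  req#13 t=9ms: DENY

Answer: AAADDDDAAADDD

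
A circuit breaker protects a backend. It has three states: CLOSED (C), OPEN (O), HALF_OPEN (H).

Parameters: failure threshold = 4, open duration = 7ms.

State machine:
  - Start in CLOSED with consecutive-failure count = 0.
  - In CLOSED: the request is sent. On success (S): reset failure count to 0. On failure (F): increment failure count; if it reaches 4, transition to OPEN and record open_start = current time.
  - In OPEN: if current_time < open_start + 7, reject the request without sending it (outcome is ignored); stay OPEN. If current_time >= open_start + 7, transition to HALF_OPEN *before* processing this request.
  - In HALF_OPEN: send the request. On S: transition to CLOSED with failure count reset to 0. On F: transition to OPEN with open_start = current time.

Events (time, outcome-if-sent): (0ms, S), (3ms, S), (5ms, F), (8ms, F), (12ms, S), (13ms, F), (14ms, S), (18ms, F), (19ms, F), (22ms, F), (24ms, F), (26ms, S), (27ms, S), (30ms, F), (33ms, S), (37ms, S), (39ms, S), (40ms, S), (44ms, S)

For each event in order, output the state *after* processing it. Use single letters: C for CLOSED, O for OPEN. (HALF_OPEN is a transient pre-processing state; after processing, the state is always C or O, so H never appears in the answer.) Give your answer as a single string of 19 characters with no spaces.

State after each event:
  event#1 t=0ms outcome=S: state=CLOSED
  event#2 t=3ms outcome=S: state=CLOSED
  event#3 t=5ms outcome=F: state=CLOSED
  event#4 t=8ms outcome=F: state=CLOSED
  event#5 t=12ms outcome=S: state=CLOSED
  event#6 t=13ms outcome=F: state=CLOSED
  event#7 t=14ms outcome=S: state=CLOSED
  event#8 t=18ms outcome=F: state=CLOSED
  event#9 t=19ms outcome=F: state=CLOSED
  event#10 t=22ms outcome=F: state=CLOSED
  event#11 t=24ms outcome=F: state=OPEN
  event#12 t=26ms outcome=S: state=OPEN
  event#13 t=27ms outcome=S: state=OPEN
  event#14 t=30ms outcome=F: state=OPEN
  event#15 t=33ms outcome=S: state=CLOSED
  event#16 t=37ms outcome=S: state=CLOSED
  event#17 t=39ms outcome=S: state=CLOSED
  event#18 t=40ms outcome=S: state=CLOSED
  event#19 t=44ms outcome=S: state=CLOSED

Answer: CCCCCCCCCCOOOOCCCCC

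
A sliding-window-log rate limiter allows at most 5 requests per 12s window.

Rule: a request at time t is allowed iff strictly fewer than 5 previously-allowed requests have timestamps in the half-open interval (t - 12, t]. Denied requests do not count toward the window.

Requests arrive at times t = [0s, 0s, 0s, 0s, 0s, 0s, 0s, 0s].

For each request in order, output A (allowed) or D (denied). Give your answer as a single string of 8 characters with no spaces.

Answer: AAAAADDD

Derivation:
Tracking allowed requests in the window:
  req#1 t=0s: ALLOW
  req#2 t=0s: ALLOW
  req#3 t=0s: ALLOW
  req#4 t=0s: ALLOW
  req#5 t=0s: ALLOW
  req#6 t=0s: DENY
  req#7 t=0s: DENY
  req#8 t=0s: DENY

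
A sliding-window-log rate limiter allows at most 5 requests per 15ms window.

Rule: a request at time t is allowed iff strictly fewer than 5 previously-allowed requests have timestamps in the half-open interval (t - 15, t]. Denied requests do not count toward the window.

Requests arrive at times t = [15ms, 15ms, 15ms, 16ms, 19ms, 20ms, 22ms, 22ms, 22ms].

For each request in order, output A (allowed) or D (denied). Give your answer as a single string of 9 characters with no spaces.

Answer: AAAAADDDD

Derivation:
Tracking allowed requests in the window:
  req#1 t=15ms: ALLOW
  req#2 t=15ms: ALLOW
  req#3 t=15ms: ALLOW
  req#4 t=16ms: ALLOW
  req#5 t=19ms: ALLOW
  req#6 t=20ms: DENY
  req#7 t=22ms: DENY
  req#8 t=22ms: DENY
  req#9 t=22ms: DENY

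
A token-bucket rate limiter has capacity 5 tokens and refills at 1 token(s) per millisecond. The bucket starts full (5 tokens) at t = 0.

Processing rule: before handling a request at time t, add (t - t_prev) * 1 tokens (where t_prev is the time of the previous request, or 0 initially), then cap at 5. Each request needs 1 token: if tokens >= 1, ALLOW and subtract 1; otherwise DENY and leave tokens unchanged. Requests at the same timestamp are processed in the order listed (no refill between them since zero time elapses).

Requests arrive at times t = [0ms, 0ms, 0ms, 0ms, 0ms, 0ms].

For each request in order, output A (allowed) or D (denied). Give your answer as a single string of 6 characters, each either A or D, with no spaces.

Answer: AAAAAD

Derivation:
Simulating step by step:
  req#1 t=0ms: ALLOW
  req#2 t=0ms: ALLOW
  req#3 t=0ms: ALLOW
  req#4 t=0ms: ALLOW
  req#5 t=0ms: ALLOW
  req#6 t=0ms: DENY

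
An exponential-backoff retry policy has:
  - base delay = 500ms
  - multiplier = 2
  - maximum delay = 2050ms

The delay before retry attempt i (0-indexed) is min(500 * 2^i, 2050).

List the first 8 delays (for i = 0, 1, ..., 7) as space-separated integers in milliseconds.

Answer: 500 1000 2000 2050 2050 2050 2050 2050

Derivation:
Computing each delay:
  i=0: min(500*2^0, 2050) = 500
  i=1: min(500*2^1, 2050) = 1000
  i=2: min(500*2^2, 2050) = 2000
  i=3: min(500*2^3, 2050) = 2050
  i=4: min(500*2^4, 2050) = 2050
  i=5: min(500*2^5, 2050) = 2050
  i=6: min(500*2^6, 2050) = 2050
  i=7: min(500*2^7, 2050) = 2050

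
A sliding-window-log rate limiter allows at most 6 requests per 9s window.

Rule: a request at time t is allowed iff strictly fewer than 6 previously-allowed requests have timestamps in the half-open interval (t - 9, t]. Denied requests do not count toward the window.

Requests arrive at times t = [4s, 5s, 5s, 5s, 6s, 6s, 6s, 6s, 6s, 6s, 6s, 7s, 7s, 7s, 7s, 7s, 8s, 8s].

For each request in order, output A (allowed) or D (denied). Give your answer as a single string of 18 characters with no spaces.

Answer: AAAAAADDDDDDDDDDDD

Derivation:
Tracking allowed requests in the window:
  req#1 t=4s: ALLOW
  req#2 t=5s: ALLOW
  req#3 t=5s: ALLOW
  req#4 t=5s: ALLOW
  req#5 t=6s: ALLOW
  req#6 t=6s: ALLOW
  req#7 t=6s: DENY
  req#8 t=6s: DENY
  req#9 t=6s: DENY
  req#10 t=6s: DENY
  req#11 t=6s: DENY
  req#12 t=7s: DENY
  req#13 t=7s: DENY
  req#14 t=7s: DENY
  req#15 t=7s: DENY
  req#16 t=7s: DENY
  req#17 t=8s: DENY
  req#18 t=8s: DENY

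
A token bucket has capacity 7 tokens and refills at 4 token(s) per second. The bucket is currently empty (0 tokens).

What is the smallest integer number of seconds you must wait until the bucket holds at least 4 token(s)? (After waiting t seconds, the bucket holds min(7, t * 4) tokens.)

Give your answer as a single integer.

Answer: 1

Derivation:
Need t * 4 >= 4, so t >= 4/4.
Smallest integer t = ceil(4/4) = 1.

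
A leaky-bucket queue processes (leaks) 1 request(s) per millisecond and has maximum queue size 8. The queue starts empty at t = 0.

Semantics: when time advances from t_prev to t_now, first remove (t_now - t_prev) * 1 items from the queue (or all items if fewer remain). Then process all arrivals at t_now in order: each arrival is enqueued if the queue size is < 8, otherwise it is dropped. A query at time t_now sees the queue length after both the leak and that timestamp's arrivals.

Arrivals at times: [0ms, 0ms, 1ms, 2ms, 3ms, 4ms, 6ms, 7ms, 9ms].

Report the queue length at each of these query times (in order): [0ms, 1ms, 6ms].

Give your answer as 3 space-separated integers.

Answer: 2 2 1

Derivation:
Queue lengths at query times:
  query t=0ms: backlog = 2
  query t=1ms: backlog = 2
  query t=6ms: backlog = 1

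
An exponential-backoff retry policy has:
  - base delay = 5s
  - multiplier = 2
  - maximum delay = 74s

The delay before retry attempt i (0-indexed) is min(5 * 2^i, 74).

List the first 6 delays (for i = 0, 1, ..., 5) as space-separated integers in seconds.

Computing each delay:
  i=0: min(5*2^0, 74) = 5
  i=1: min(5*2^1, 74) = 10
  i=2: min(5*2^2, 74) = 20
  i=3: min(5*2^3, 74) = 40
  i=4: min(5*2^4, 74) = 74
  i=5: min(5*2^5, 74) = 74

Answer: 5 10 20 40 74 74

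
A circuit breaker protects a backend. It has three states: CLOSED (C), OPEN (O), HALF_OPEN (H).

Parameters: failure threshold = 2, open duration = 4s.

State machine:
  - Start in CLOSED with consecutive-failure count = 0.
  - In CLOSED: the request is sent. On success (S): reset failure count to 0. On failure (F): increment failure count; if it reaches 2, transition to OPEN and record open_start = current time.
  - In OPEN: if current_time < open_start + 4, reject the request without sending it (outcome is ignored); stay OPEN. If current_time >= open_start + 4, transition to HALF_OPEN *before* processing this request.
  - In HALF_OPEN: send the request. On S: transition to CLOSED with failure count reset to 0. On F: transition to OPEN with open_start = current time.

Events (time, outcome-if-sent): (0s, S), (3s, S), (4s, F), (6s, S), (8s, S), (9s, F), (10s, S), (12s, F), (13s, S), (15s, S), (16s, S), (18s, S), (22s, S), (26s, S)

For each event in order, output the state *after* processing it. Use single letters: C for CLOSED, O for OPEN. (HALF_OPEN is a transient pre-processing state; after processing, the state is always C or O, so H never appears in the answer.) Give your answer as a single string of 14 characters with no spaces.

Answer: CCCCCCCCCCCCCC

Derivation:
State after each event:
  event#1 t=0s outcome=S: state=CLOSED
  event#2 t=3s outcome=S: state=CLOSED
  event#3 t=4s outcome=F: state=CLOSED
  event#4 t=6s outcome=S: state=CLOSED
  event#5 t=8s outcome=S: state=CLOSED
  event#6 t=9s outcome=F: state=CLOSED
  event#7 t=10s outcome=S: state=CLOSED
  event#8 t=12s outcome=F: state=CLOSED
  event#9 t=13s outcome=S: state=CLOSED
  event#10 t=15s outcome=S: state=CLOSED
  event#11 t=16s outcome=S: state=CLOSED
  event#12 t=18s outcome=S: state=CLOSED
  event#13 t=22s outcome=S: state=CLOSED
  event#14 t=26s outcome=S: state=CLOSED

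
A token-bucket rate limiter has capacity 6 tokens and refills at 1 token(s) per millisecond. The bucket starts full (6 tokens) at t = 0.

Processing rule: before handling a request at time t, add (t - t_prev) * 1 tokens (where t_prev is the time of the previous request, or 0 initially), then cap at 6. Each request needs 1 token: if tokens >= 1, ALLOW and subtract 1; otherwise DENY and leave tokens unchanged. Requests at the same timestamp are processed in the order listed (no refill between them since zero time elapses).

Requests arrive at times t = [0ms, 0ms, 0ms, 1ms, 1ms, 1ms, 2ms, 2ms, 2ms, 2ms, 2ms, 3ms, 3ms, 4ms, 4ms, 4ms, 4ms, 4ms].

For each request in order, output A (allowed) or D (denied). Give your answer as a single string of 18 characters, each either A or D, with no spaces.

Simulating step by step:
  req#1 t=0ms: ALLOW
  req#2 t=0ms: ALLOW
  req#3 t=0ms: ALLOW
  req#4 t=1ms: ALLOW
  req#5 t=1ms: ALLOW
  req#6 t=1ms: ALLOW
  req#7 t=2ms: ALLOW
  req#8 t=2ms: ALLOW
  req#9 t=2ms: DENY
  req#10 t=2ms: DENY
  req#11 t=2ms: DENY
  req#12 t=3ms: ALLOW
  req#13 t=3ms: DENY
  req#14 t=4ms: ALLOW
  req#15 t=4ms: DENY
  req#16 t=4ms: DENY
  req#17 t=4ms: DENY
  req#18 t=4ms: DENY

Answer: AAAAAAAADDDADADDDD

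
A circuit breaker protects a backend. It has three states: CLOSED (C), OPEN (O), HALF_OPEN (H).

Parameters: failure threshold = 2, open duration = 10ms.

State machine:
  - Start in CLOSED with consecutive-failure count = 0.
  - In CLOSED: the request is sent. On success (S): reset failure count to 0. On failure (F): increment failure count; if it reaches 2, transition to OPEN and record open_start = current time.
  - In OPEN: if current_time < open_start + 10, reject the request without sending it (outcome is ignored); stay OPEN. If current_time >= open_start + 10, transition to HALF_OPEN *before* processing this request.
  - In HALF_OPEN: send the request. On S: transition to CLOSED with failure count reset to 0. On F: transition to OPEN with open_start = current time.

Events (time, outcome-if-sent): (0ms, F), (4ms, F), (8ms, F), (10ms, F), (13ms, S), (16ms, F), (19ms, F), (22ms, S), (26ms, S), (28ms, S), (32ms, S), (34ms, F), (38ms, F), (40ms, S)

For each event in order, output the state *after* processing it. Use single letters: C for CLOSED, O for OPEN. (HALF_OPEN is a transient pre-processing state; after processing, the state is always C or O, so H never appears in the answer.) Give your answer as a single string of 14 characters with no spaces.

State after each event:
  event#1 t=0ms outcome=F: state=CLOSED
  event#2 t=4ms outcome=F: state=OPEN
  event#3 t=8ms outcome=F: state=OPEN
  event#4 t=10ms outcome=F: state=OPEN
  event#5 t=13ms outcome=S: state=OPEN
  event#6 t=16ms outcome=F: state=OPEN
  event#7 t=19ms outcome=F: state=OPEN
  event#8 t=22ms outcome=S: state=OPEN
  event#9 t=26ms outcome=S: state=CLOSED
  event#10 t=28ms outcome=S: state=CLOSED
  event#11 t=32ms outcome=S: state=CLOSED
  event#12 t=34ms outcome=F: state=CLOSED
  event#13 t=38ms outcome=F: state=OPEN
  event#14 t=40ms outcome=S: state=OPEN

Answer: COOOOOOOCCCCOO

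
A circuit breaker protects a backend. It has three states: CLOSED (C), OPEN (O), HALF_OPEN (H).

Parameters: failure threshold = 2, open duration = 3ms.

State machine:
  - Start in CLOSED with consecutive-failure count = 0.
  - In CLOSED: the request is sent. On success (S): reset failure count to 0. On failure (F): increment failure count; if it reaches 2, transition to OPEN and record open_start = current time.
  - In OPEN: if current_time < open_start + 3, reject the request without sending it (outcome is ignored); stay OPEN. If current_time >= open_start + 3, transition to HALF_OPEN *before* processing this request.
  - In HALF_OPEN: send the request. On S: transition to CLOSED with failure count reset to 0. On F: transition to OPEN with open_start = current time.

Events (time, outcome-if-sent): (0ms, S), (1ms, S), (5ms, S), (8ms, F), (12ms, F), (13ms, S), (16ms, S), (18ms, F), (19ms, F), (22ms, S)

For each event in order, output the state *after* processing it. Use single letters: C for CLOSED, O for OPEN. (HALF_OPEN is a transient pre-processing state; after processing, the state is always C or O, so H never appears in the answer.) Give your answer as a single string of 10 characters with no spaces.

Answer: CCCCOOCCOC

Derivation:
State after each event:
  event#1 t=0ms outcome=S: state=CLOSED
  event#2 t=1ms outcome=S: state=CLOSED
  event#3 t=5ms outcome=S: state=CLOSED
  event#4 t=8ms outcome=F: state=CLOSED
  event#5 t=12ms outcome=F: state=OPEN
  event#6 t=13ms outcome=S: state=OPEN
  event#7 t=16ms outcome=S: state=CLOSED
  event#8 t=18ms outcome=F: state=CLOSED
  event#9 t=19ms outcome=F: state=OPEN
  event#10 t=22ms outcome=S: state=CLOSED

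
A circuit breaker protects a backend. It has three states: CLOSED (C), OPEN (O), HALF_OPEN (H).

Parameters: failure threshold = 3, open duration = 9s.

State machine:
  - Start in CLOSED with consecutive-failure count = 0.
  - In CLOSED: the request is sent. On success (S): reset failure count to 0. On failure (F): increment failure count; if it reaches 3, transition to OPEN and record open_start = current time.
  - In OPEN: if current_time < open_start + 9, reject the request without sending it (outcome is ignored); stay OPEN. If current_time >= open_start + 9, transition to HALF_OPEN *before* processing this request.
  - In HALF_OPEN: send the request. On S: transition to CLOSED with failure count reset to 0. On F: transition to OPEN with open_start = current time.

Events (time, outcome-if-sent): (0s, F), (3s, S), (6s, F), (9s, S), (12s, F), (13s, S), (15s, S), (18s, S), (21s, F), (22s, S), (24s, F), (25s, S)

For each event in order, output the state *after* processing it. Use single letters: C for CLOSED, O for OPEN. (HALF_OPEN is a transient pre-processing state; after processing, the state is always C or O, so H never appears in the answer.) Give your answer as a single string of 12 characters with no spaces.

Answer: CCCCCCCCCCCC

Derivation:
State after each event:
  event#1 t=0s outcome=F: state=CLOSED
  event#2 t=3s outcome=S: state=CLOSED
  event#3 t=6s outcome=F: state=CLOSED
  event#4 t=9s outcome=S: state=CLOSED
  event#5 t=12s outcome=F: state=CLOSED
  event#6 t=13s outcome=S: state=CLOSED
  event#7 t=15s outcome=S: state=CLOSED
  event#8 t=18s outcome=S: state=CLOSED
  event#9 t=21s outcome=F: state=CLOSED
  event#10 t=22s outcome=S: state=CLOSED
  event#11 t=24s outcome=F: state=CLOSED
  event#12 t=25s outcome=S: state=CLOSED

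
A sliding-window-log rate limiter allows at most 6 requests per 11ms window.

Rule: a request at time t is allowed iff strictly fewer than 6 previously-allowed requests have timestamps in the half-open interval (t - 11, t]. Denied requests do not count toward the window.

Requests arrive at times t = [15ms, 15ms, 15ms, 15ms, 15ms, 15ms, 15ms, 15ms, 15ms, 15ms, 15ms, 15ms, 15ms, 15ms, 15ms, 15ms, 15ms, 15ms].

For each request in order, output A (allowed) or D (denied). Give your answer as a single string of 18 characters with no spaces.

Tracking allowed requests in the window:
  req#1 t=15ms: ALLOW
  req#2 t=15ms: ALLOW
  req#3 t=15ms: ALLOW
  req#4 t=15ms: ALLOW
  req#5 t=15ms: ALLOW
  req#6 t=15ms: ALLOW
  req#7 t=15ms: DENY
  req#8 t=15ms: DENY
  req#9 t=15ms: DENY
  req#10 t=15ms: DENY
  req#11 t=15ms: DENY
  req#12 t=15ms: DENY
  req#13 t=15ms: DENY
  req#14 t=15ms: DENY
  req#15 t=15ms: DENY
  req#16 t=15ms: DENY
  req#17 t=15ms: DENY
  req#18 t=15ms: DENY

Answer: AAAAAADDDDDDDDDDDD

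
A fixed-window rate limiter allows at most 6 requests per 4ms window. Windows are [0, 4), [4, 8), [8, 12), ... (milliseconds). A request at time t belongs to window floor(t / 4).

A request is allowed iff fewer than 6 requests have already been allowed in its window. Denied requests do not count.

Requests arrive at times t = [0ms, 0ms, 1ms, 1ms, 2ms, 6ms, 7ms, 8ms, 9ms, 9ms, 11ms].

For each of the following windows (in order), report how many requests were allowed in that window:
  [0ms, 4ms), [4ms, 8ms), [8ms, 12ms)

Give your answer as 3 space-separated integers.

Processing requests:
  req#1 t=0ms (window 0): ALLOW
  req#2 t=0ms (window 0): ALLOW
  req#3 t=1ms (window 0): ALLOW
  req#4 t=1ms (window 0): ALLOW
  req#5 t=2ms (window 0): ALLOW
  req#6 t=6ms (window 1): ALLOW
  req#7 t=7ms (window 1): ALLOW
  req#8 t=8ms (window 2): ALLOW
  req#9 t=9ms (window 2): ALLOW
  req#10 t=9ms (window 2): ALLOW
  req#11 t=11ms (window 2): ALLOW

Allowed counts by window: 5 2 4

Answer: 5 2 4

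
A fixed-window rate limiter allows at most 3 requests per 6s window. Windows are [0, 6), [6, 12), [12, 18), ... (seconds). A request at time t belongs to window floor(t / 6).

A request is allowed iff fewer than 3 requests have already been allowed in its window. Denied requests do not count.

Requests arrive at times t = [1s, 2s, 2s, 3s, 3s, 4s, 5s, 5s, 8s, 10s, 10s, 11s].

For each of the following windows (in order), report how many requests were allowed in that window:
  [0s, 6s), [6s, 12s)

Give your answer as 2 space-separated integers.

Answer: 3 3

Derivation:
Processing requests:
  req#1 t=1s (window 0): ALLOW
  req#2 t=2s (window 0): ALLOW
  req#3 t=2s (window 0): ALLOW
  req#4 t=3s (window 0): DENY
  req#5 t=3s (window 0): DENY
  req#6 t=4s (window 0): DENY
  req#7 t=5s (window 0): DENY
  req#8 t=5s (window 0): DENY
  req#9 t=8s (window 1): ALLOW
  req#10 t=10s (window 1): ALLOW
  req#11 t=10s (window 1): ALLOW
  req#12 t=11s (window 1): DENY

Allowed counts by window: 3 3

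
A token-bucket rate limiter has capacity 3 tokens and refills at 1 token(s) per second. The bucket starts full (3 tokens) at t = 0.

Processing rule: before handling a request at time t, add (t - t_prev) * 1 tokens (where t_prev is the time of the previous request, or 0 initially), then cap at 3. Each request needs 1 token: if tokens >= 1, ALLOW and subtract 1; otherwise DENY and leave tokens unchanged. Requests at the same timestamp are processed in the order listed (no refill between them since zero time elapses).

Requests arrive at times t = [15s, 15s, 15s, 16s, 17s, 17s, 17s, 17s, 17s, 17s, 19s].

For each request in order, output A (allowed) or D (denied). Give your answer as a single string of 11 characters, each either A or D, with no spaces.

Simulating step by step:
  req#1 t=15s: ALLOW
  req#2 t=15s: ALLOW
  req#3 t=15s: ALLOW
  req#4 t=16s: ALLOW
  req#5 t=17s: ALLOW
  req#6 t=17s: DENY
  req#7 t=17s: DENY
  req#8 t=17s: DENY
  req#9 t=17s: DENY
  req#10 t=17s: DENY
  req#11 t=19s: ALLOW

Answer: AAAAADDDDDA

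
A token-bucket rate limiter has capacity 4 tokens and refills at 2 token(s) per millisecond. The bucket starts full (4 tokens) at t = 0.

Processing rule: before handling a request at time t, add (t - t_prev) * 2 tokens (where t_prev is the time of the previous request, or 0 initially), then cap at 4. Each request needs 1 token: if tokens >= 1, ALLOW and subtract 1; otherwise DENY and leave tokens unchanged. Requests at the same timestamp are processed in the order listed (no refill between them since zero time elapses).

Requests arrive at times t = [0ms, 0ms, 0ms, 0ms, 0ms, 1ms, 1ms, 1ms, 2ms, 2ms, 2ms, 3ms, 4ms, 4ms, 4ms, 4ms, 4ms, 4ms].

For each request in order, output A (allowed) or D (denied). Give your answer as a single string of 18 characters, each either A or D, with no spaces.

Answer: AAAADAADAADAAAADDD

Derivation:
Simulating step by step:
  req#1 t=0ms: ALLOW
  req#2 t=0ms: ALLOW
  req#3 t=0ms: ALLOW
  req#4 t=0ms: ALLOW
  req#5 t=0ms: DENY
  req#6 t=1ms: ALLOW
  req#7 t=1ms: ALLOW
  req#8 t=1ms: DENY
  req#9 t=2ms: ALLOW
  req#10 t=2ms: ALLOW
  req#11 t=2ms: DENY
  req#12 t=3ms: ALLOW
  req#13 t=4ms: ALLOW
  req#14 t=4ms: ALLOW
  req#15 t=4ms: ALLOW
  req#16 t=4ms: DENY
  req#17 t=4ms: DENY
  req#18 t=4ms: DENY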